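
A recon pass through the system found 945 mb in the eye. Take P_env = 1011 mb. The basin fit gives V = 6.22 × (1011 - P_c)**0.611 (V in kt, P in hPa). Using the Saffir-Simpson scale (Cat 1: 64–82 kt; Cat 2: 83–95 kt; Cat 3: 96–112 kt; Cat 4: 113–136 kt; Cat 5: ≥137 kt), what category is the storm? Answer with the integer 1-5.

ΔP = 1011 − 945 = 66 mb.
V ≈ 6.22 × 66^0.611 = 6.22 × 12.93 ≈ 80 kt.
80 kt falls in the Category 1 band.

1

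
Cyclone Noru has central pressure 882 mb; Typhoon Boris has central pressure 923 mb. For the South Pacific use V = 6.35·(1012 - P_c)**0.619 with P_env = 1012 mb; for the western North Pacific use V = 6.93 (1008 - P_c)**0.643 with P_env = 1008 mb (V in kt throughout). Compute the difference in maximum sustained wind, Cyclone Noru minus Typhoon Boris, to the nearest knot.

Cyclone Noru: ΔP = 130; V ≈ 6.35 × 130^0.619 ≈ 129.21 kt.
Typhoon Boris: ΔP = 85; V ≈ 6.93 × 85^0.643 ≈ 120.60 kt.
Difference ≈ 129.21 − 120.60 = 8.61 → 9 kt.

9 kt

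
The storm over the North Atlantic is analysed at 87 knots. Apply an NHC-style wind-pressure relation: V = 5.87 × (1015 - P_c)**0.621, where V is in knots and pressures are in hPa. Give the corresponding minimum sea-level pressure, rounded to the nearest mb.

938 mb

ΔP = (V / 5.87)^(1/0.621) = (87/5.87)^1.610.
87/5.87 = 14.821; 14.821^1.610 ≈ 76.82 mb.
P_c = 1015 − 76.82 = 938.18 ≈ 938 mb.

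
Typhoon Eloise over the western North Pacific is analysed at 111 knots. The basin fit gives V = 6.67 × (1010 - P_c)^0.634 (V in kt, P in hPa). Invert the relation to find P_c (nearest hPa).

926 hPa

ΔP = (V / 6.67)^(1/0.634) = (111/6.67)^1.577.
111/6.67 = 16.642; 16.642^1.577 ≈ 84.37 hPa.
P_c = 1010 − 84.37 = 925.63 ≈ 926 hPa.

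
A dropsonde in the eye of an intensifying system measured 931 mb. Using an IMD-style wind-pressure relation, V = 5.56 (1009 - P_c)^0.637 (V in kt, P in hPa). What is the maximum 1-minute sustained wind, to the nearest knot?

89 kt

ΔP = 1009 − 931 = 78 mb.
78^0.637 ≈ 16.042.
V ≈ 5.56 × 16.042 ≈ 89.2 kt.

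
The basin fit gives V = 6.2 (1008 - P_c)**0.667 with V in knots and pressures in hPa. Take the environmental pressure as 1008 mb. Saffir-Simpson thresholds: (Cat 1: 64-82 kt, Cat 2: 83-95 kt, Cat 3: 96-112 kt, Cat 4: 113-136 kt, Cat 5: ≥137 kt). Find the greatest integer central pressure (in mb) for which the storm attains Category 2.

Category 2 begins at V = 83 kt.
Required ΔP = (83/6.2)^(1/0.667) = 13.387^1.499 ≈ 48.89 mb.
P_c ≤ 1008 − 48.89 = 959.11, so the highest integer P_c is 959 mb.

959 mb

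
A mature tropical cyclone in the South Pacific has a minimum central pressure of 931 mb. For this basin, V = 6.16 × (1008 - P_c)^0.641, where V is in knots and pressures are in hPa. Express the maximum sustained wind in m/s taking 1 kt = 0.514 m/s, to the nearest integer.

ΔP = 1008 − 931 = 77 mb.
V ≈ 6.16 × 77^0.641 = 6.16 × 16.190 ≈ 99.729 kt.
99.729 × 0.514 ≈ 51.26 m/s → 51 m/s.

51 m/s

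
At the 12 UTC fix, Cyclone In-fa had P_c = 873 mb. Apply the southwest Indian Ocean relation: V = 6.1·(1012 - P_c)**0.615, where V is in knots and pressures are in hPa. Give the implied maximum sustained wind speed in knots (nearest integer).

ΔP = 1012 − 873 = 139 mb.
139^0.615 ≈ 20.795.
V ≈ 6.1 × 20.795 ≈ 126.8 kt.

127 kt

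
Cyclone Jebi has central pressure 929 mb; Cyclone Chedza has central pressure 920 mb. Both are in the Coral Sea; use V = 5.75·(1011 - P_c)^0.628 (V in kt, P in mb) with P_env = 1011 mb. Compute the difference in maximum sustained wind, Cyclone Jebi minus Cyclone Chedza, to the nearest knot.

-6 kt

Cyclone Jebi: ΔP = 82; V ≈ 5.75 × 82^0.628 ≈ 91.53 kt.
Cyclone Chedza: ΔP = 91; V ≈ 5.75 × 91^0.628 ≈ 97.71 kt.
Difference ≈ 91.53 − 97.71 = -6.18 → -6 kt.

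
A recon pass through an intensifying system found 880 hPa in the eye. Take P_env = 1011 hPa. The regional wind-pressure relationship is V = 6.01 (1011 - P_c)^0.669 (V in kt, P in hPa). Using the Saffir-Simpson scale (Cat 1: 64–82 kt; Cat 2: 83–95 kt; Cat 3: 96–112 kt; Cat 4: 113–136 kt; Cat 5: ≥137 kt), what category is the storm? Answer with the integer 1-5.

5

ΔP = 1011 − 880 = 131 hPa.
V ≈ 6.01 × 131^0.669 = 6.01 × 26.09 ≈ 157 kt.
157 kt falls in the Category 5 band.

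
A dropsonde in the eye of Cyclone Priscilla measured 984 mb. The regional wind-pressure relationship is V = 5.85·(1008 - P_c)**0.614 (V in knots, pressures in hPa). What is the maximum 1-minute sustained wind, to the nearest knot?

41 kt

ΔP = 1008 − 984 = 24 mb.
24^0.614 ≈ 7.038.
V ≈ 5.85 × 7.038 ≈ 41.2 kt.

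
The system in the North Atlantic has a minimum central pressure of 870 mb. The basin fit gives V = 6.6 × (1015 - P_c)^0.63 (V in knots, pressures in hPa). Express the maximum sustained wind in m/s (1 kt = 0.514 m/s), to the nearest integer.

ΔP = 1015 − 870 = 145 mb.
V ≈ 6.6 × 145^0.63 = 6.6 × 22.997 ≈ 151.777 kt.
151.777 × 0.514 ≈ 78.01 m/s → 78 m/s.

78 m/s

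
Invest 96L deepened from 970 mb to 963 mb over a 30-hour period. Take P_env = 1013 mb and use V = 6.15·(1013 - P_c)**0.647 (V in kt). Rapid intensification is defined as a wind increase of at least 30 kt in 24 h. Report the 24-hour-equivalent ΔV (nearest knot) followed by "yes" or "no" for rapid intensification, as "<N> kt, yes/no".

V₁: ΔP = 43, V ≈ 6.15 × 43^0.647 ≈ 70.10 kt.
V₂: ΔP = 50, V ≈ 6.15 × 50^0.647 ≈ 77.29 kt.
ΔV over 30 h = 7.19 kt → 24 h equivalent = 7.19 × 24/30 ≈ 5.75 kt.
6 kt < 30 kt ⇒ not rapid intensification.

6 kt, no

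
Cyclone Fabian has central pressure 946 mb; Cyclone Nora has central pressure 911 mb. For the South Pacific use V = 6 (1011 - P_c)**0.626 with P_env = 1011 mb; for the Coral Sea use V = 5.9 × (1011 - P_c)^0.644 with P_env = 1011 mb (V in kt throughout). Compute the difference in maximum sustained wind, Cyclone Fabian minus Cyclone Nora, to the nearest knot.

-33 kt

Cyclone Fabian: ΔP = 65; V ≈ 6 × 65^0.626 ≈ 81.85 kt.
Cyclone Nora: ΔP = 100; V ≈ 5.9 × 100^0.644 ≈ 114.51 kt.
Difference ≈ 81.85 − 114.51 = -32.66 → -33 kt.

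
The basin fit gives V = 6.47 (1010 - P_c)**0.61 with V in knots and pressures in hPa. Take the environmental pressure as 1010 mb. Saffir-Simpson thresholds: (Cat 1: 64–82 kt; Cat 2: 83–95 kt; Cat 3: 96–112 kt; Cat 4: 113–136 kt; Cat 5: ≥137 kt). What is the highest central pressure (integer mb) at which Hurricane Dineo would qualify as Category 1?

Category 1 begins at V = 64 kt.
Required ΔP = (64/6.47)^(1/0.61) = 9.892^1.639 ≈ 42.82 mb.
P_c ≤ 1010 − 42.82 = 967.18, so the highest integer P_c is 967 mb.

967 mb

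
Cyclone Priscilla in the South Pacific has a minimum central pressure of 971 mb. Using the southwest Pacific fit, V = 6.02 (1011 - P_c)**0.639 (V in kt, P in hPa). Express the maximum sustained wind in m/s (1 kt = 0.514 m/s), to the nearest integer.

ΔP = 1011 − 971 = 40 mb.
V ≈ 6.02 × 40^0.639 = 6.02 × 10.561 ≈ 63.579 kt.
63.579 × 0.514 ≈ 32.68 m/s → 33 m/s.

33 m/s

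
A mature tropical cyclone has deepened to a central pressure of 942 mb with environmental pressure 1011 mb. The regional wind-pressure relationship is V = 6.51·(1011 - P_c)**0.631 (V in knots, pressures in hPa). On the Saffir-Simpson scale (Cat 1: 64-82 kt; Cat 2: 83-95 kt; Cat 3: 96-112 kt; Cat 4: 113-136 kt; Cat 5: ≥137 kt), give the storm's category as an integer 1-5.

2

ΔP = 1011 − 942 = 69 mb.
V ≈ 6.51 × 69^0.631 = 6.51 × 14.46 ≈ 94 kt.
94 kt falls in the Category 2 band.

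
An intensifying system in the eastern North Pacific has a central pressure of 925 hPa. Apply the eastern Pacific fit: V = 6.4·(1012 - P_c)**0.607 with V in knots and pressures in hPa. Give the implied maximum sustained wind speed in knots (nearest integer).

96 kt

ΔP = 1012 − 925 = 87 hPa.
87^0.607 ≈ 15.041.
V ≈ 6.4 × 15.041 ≈ 96.3 kt.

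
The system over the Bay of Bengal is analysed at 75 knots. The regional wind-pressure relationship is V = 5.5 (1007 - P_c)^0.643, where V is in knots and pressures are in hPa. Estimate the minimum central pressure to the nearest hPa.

ΔP = (V / 5.5)^(1/0.643) = (75/5.5)^1.555.
75/5.5 = 13.636; 13.636^1.555 ≈ 58.17 hPa.
P_c = 1007 − 58.17 = 948.83 ≈ 949 hPa.

949 hPa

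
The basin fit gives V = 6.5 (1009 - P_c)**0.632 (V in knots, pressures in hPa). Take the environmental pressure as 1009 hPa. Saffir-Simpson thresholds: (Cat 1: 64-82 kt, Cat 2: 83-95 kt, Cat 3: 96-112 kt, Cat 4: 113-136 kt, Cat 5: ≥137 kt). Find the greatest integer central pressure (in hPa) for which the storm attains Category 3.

938 hPa

Category 3 begins at V = 96 kt.
Required ΔP = (96/6.5)^(1/0.632) = 14.769^1.582 ≈ 70.84 hPa.
P_c ≤ 1009 − 70.84 = 938.16, so the highest integer P_c is 938 hPa.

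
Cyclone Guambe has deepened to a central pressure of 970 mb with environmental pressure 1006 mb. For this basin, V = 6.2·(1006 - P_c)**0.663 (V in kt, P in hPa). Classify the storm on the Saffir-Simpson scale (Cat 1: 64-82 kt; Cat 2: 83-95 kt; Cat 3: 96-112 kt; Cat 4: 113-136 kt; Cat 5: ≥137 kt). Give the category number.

ΔP = 1006 − 970 = 36 mb.
V ≈ 6.2 × 36^0.663 = 6.2 × 10.76 ≈ 67 kt.
67 kt falls in the Category 1 band.

1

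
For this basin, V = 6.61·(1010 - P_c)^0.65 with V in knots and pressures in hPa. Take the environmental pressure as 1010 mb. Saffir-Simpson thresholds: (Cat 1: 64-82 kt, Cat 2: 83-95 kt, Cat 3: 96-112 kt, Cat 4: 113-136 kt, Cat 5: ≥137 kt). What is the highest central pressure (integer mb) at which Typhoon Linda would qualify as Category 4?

931 mb

Category 4 begins at V = 113 kt.
Required ΔP = (113/6.61)^(1/0.65) = 17.095^1.538 ≈ 78.84 mb.
P_c ≤ 1010 − 78.84 = 931.16, so the highest integer P_c is 931 mb.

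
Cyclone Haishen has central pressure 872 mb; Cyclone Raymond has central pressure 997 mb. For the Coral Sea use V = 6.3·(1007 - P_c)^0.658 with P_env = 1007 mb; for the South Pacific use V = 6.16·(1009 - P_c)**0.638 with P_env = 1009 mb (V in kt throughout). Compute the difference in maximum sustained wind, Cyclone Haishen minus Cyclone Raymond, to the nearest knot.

129 kt

Cyclone Haishen: ΔP = 135; V ≈ 6.3 × 135^0.658 ≈ 158.89 kt.
Cyclone Raymond: ΔP = 12; V ≈ 6.16 × 12^0.638 ≈ 30.07 kt.
Difference ≈ 158.89 − 30.07 = 128.82 → 129 kt.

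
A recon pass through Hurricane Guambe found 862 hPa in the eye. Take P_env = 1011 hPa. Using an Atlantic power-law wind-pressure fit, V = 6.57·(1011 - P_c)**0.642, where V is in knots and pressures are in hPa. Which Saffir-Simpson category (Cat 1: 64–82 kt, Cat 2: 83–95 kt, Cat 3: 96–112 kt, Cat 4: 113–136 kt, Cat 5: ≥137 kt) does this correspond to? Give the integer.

5

ΔP = 1011 − 862 = 149 hPa.
V ≈ 6.57 × 149^0.642 = 6.57 × 24.84 ≈ 163 kt.
163 kt falls in the Category 5 band.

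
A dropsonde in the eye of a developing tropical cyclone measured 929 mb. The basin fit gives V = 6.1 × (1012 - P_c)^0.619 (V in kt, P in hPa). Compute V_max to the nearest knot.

ΔP = 1012 − 929 = 83 mb.
83^0.619 ≈ 15.414.
V ≈ 6.1 × 15.414 ≈ 94.0 kt.

94 kt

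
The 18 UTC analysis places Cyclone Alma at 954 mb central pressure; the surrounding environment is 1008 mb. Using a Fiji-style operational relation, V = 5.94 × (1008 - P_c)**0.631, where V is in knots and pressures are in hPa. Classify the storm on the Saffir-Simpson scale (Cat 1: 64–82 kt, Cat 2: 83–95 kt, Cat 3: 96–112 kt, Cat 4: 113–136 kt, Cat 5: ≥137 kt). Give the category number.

1

ΔP = 1008 − 954 = 54 mb.
V ≈ 5.94 × 54^0.631 = 5.94 × 12.39 ≈ 74 kt.
74 kt falls in the Category 1 band.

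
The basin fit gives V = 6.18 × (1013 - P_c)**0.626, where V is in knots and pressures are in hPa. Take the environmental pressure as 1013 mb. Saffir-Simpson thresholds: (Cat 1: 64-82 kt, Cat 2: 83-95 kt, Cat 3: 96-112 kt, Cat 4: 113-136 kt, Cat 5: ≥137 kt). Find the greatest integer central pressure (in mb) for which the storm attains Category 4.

Category 4 begins at V = 113 kt.
Required ΔP = (113/6.18)^(1/0.626) = 18.285^1.597 ≈ 103.78 mb.
P_c ≤ 1013 − 103.78 = 909.22, so the highest integer P_c is 909 mb.

909 mb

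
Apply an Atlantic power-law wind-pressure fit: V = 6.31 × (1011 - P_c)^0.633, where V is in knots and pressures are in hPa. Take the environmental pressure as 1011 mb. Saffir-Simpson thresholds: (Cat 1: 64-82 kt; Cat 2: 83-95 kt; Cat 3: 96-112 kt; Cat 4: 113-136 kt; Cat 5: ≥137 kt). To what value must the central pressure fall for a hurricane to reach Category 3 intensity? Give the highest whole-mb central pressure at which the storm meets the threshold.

Category 3 begins at V = 96 kt.
Required ΔP = (96/6.31)^(1/0.633) = 15.214^1.580 ≈ 73.74 mb.
P_c ≤ 1011 − 73.74 = 937.26, so the highest integer P_c is 937 mb.

937 mb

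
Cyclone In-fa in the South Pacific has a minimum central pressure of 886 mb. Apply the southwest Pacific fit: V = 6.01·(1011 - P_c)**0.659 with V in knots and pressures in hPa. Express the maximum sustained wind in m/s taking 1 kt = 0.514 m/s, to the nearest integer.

74 m/s

ΔP = 1011 − 886 = 125 mb.
V ≈ 6.01 × 125^0.659 = 6.01 × 24.091 ≈ 144.790 kt.
144.790 × 0.514 ≈ 74.42 m/s → 74 m/s.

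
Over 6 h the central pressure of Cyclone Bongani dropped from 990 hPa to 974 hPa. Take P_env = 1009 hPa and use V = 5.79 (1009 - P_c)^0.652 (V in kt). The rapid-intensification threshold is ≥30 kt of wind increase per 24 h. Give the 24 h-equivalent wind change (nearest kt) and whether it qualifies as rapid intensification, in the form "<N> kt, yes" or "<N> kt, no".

77 kt, yes

V₁: ΔP = 19, V ≈ 5.79 × 19^0.652 ≈ 39.48 kt.
V₂: ΔP = 35, V ≈ 5.79 × 35^0.652 ≈ 58.80 kt.
ΔV over 6 h = 19.32 kt → 24 h equivalent = 19.32 × 24/6 ≈ 77.28 kt.
77 kt ≥ 30 kt ⇒ rapid intensification.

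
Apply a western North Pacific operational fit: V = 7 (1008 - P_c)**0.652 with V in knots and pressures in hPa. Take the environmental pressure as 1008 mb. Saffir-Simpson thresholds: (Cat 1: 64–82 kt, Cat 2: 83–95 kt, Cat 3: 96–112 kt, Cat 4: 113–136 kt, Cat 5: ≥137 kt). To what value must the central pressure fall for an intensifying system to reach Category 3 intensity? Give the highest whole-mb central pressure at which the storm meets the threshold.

Category 3 begins at V = 96 kt.
Required ΔP = (96/7)^(1/0.652) = 13.714^1.534 ≈ 55.48 mb.
P_c ≤ 1008 − 55.48 = 952.52, so the highest integer P_c is 952 mb.

952 mb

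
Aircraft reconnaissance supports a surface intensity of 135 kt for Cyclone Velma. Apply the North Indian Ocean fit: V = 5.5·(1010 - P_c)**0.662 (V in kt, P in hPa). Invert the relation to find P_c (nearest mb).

ΔP = (V / 5.5)^(1/0.662) = (135/5.5)^1.511.
135/5.5 = 24.545; 24.545^1.511 ≈ 125.79 mb.
P_c = 1010 − 125.79 = 884.21 ≈ 884 mb.

884 mb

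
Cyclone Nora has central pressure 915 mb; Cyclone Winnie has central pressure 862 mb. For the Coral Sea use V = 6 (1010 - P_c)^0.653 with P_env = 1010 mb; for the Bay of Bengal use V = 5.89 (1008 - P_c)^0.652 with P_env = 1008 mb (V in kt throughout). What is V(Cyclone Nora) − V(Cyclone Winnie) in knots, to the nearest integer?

Cyclone Nora: ΔP = 95; V ≈ 6 × 95^0.653 ≈ 117.38 kt.
Cyclone Winnie: ΔP = 146; V ≈ 5.89 × 146^0.652 ≈ 151.80 kt.
Difference ≈ 117.38 − 151.80 = -34.42 → -34 kt.

-34 kt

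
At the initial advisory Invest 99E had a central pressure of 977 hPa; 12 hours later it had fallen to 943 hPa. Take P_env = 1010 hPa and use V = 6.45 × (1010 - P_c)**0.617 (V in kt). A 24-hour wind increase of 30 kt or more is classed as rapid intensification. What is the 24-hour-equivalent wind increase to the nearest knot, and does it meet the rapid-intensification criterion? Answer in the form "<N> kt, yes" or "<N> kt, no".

61 kt, yes

V₁: ΔP = 33, V ≈ 6.45 × 33^0.617 ≈ 55.78 kt.
V₂: ΔP = 67, V ≈ 6.45 × 67^0.617 ≈ 86.35 kt.
ΔV over 12 h = 30.57 kt → 24 h equivalent = 30.57 × 24/12 ≈ 61.14 kt.
61 kt ≥ 30 kt ⇒ rapid intensification.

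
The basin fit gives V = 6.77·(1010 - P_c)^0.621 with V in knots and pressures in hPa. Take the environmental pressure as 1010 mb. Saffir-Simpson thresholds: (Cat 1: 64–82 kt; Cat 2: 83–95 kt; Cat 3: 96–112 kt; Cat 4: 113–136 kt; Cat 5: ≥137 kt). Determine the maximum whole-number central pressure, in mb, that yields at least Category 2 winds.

Category 2 begins at V = 83 kt.
Required ΔP = (83/6.77)^(1/0.621) = 12.260^1.610 ≈ 56.60 mb.
P_c ≤ 1010 − 56.60 = 953.40, so the highest integer P_c is 953 mb.

953 mb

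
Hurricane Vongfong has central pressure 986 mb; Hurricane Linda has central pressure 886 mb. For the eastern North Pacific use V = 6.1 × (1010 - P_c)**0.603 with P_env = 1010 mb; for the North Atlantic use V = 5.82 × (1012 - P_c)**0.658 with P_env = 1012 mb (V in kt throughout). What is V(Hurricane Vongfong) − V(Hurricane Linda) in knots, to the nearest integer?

-99 kt

Hurricane Vongfong: ΔP = 24; V ≈ 6.1 × 24^0.603 ≈ 41.46 kt.
Hurricane Linda: ΔP = 126; V ≈ 5.82 × 126^0.658 ≈ 140.27 kt.
Difference ≈ 41.46 − 140.27 = -98.81 → -99 kt.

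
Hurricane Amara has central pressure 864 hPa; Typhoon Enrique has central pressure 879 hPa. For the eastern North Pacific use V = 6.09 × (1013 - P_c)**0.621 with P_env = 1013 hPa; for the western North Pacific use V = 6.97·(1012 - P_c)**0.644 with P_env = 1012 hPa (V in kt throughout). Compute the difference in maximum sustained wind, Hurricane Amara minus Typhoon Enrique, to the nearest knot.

Hurricane Amara: ΔP = 149; V ≈ 6.09 × 149^0.621 ≈ 136.20 kt.
Typhoon Enrique: ΔP = 133; V ≈ 6.97 × 133^0.644 ≈ 162.55 kt.
Difference ≈ 136.20 − 162.55 = -26.35 → -26 kt.

-26 kt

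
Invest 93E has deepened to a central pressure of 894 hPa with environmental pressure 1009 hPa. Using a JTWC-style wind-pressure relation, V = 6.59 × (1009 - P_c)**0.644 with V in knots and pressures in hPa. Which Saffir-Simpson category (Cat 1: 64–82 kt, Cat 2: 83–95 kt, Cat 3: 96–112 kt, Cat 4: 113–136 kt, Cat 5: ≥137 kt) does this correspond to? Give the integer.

5

ΔP = 1009 − 894 = 115 hPa.
V ≈ 6.59 × 115^0.644 = 6.59 × 21.24 ≈ 140 kt.
140 kt falls in the Category 5 band.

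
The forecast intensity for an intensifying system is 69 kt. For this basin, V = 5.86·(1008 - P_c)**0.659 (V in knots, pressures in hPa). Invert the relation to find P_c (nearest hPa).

966 hPa

ΔP = (V / 5.86)^(1/0.659) = (69/5.86)^1.517.
69/5.86 = 11.775; 11.775^1.517 ≈ 42.18 hPa.
P_c = 1008 − 42.18 = 965.82 ≈ 966 hPa.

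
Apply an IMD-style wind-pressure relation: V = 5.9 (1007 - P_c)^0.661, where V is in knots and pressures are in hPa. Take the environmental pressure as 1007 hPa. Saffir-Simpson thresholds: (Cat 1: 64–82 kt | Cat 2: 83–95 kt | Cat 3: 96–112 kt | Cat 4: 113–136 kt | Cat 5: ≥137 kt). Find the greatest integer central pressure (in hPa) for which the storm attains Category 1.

Category 1 begins at V = 64 kt.
Required ΔP = (64/5.9)^(1/0.661) = 10.847^1.513 ≈ 36.84 hPa.
P_c ≤ 1007 − 36.84 = 970.16, so the highest integer P_c is 970 hPa.

970 hPa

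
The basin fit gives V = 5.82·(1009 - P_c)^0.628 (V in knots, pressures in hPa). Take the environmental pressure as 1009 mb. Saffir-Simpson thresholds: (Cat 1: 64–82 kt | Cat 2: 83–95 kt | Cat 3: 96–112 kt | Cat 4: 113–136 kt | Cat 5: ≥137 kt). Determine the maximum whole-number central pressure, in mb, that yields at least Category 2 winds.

940 mb

Category 2 begins at V = 83 kt.
Required ΔP = (83/5.82)^(1/0.628) = 14.261^1.592 ≈ 68.84 mb.
P_c ≤ 1009 − 68.84 = 940.16, so the highest integer P_c is 940 mb.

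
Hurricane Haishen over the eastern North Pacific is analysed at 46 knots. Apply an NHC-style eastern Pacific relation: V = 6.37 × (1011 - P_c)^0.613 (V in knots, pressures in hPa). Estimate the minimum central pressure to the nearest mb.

ΔP = (V / 6.37)^(1/0.613) = (46/6.37)^1.631.
46/6.37 = 7.221; 7.221^1.631 ≈ 25.16 mb.
P_c = 1011 − 25.16 = 985.84 ≈ 986 mb.

986 mb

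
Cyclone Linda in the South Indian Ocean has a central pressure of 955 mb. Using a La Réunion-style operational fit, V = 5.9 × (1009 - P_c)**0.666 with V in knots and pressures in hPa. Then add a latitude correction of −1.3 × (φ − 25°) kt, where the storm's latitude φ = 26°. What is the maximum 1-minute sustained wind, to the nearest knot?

ΔP = 1009 − 955 = 54 mb.
54^0.666 ≈ 14.249.
V ≈ 5.9 × 14.249 ≈ 84.1 kt.
Latitude correction: −1.3 × (26 − 25) = -1.3 kt.
Corrected V ≈ 82.8 kt → 83 kt.

83 kt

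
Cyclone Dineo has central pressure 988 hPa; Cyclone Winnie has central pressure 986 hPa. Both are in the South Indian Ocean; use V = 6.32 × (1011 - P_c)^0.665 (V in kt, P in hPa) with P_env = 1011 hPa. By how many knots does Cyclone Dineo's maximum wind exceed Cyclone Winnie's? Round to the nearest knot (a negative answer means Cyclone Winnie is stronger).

-3 kt

Cyclone Dineo: ΔP = 23; V ≈ 6.32 × 23^0.665 ≈ 50.85 kt.
Cyclone Winnie: ΔP = 25; V ≈ 6.32 × 25^0.665 ≈ 53.75 kt.
Difference ≈ 50.85 − 53.75 = -2.90 → -3 kt.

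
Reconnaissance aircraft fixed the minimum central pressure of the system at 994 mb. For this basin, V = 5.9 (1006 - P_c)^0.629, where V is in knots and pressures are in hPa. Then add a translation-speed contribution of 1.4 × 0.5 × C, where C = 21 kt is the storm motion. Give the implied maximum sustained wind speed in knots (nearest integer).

43 kt

ΔP = 1006 − 994 = 12 mb.
12^0.629 ≈ 4.773.
V ≈ 5.9 × 4.773 ≈ 28.2 kt.
Translation term: 1.4 × 0.5 × 21 = 14.7 kt.
Corrected V ≈ 42.9 kt → 43 kt.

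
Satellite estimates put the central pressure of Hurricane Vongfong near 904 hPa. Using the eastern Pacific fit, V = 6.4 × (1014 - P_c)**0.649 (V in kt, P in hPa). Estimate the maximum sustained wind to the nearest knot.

ΔP = 1014 − 904 = 110 hPa.
110^0.649 ≈ 21.128.
V ≈ 6.4 × 21.128 ≈ 135.2 kt.

135 kt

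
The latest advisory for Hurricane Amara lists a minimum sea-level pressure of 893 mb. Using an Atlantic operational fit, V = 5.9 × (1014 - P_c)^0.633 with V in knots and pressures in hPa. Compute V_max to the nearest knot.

123 kt

ΔP = 1014 − 893 = 121 mb.
121^0.633 ≈ 20.816.
V ≈ 5.9 × 20.816 ≈ 122.8 kt.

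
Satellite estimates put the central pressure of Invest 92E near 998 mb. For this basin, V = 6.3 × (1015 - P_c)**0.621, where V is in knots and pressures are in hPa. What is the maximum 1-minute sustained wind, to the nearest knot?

ΔP = 1015 − 998 = 17 mb.
17^0.621 ≈ 5.809.
V ≈ 6.3 × 5.809 ≈ 36.6 kt.

37 kt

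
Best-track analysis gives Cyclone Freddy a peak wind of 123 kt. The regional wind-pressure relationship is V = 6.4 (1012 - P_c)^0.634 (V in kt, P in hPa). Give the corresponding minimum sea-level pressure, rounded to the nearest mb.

906 mb

ΔP = (V / 6.4)^(1/0.634) = (123/6.4)^1.577.
123/6.4 = 19.219; 19.219^1.577 ≈ 105.88 mb.
P_c = 1012 − 105.88 = 906.12 ≈ 906 mb.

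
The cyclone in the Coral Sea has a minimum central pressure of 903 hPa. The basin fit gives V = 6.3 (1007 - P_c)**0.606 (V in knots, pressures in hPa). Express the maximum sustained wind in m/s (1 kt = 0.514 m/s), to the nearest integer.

54 m/s

ΔP = 1007 − 903 = 104 hPa.
V ≈ 6.3 × 104^0.606 = 6.3 × 16.685 ≈ 105.115 kt.
105.115 × 0.514 ≈ 54.03 m/s → 54 m/s.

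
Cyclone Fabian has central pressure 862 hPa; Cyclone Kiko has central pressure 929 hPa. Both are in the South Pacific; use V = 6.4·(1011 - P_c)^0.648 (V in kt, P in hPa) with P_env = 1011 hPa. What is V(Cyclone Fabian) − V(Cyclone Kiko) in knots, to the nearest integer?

53 kt

Cyclone Fabian: ΔP = 149; V ≈ 6.4 × 149^0.648 ≈ 163.83 kt.
Cyclone Kiko: ΔP = 82; V ≈ 6.4 × 82^0.648 ≈ 111.26 kt.
Difference ≈ 163.83 − 111.26 = 52.57 → 53 kt.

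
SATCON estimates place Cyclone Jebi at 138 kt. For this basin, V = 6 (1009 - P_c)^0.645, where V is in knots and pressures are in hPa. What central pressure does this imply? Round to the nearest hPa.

880 hPa

ΔP = (V / 6)^(1/0.645) = (138/6)^1.550.
138/6 = 23.000; 23.000^1.550 ≈ 129.18 hPa.
P_c = 1009 − 129.18 = 879.82 ≈ 880 hPa.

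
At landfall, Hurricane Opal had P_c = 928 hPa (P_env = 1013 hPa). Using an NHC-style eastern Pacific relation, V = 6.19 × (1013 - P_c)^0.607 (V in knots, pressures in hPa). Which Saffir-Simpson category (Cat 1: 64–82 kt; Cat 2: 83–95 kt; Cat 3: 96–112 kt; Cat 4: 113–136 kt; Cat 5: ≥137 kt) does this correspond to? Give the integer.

ΔP = 1013 − 928 = 85 hPa.
V ≈ 6.19 × 85^0.607 = 6.19 × 14.83 ≈ 92 kt.
92 kt falls in the Category 2 band.

2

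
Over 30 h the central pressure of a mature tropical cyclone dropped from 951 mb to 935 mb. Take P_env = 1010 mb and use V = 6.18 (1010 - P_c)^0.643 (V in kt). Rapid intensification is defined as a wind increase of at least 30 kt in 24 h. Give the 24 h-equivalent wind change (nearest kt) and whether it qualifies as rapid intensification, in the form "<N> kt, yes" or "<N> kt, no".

11 kt, no

V₁: ΔP = 59, V ≈ 6.18 × 59^0.643 ≈ 85.04 kt.
V₂: ΔP = 75, V ≈ 6.18 × 75^0.643 ≈ 99.23 kt.
ΔV over 30 h = 14.19 kt → 24 h equivalent = 14.19 × 24/30 ≈ 11.35 kt.
11 kt < 30 kt ⇒ not rapid intensification.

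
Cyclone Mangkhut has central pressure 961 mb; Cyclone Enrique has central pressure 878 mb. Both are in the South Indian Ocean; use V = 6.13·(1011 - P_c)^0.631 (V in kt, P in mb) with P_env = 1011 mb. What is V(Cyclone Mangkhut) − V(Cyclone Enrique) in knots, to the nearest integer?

-62 kt

Cyclone Mangkhut: ΔP = 50; V ≈ 6.13 × 50^0.631 ≈ 72.36 kt.
Cyclone Enrique: ΔP = 133; V ≈ 6.13 × 133^0.631 ≈ 134.16 kt.
Difference ≈ 72.36 − 134.16 = -61.80 → -62 kt.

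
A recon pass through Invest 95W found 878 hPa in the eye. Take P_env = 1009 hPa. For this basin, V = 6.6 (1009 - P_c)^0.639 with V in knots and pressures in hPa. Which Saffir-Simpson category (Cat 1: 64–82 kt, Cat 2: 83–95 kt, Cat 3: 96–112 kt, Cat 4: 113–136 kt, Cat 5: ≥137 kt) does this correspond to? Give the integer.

5

ΔP = 1009 − 878 = 131 hPa.
V ≈ 6.6 × 131^0.639 = 6.6 × 22.54 ≈ 149 kt.
149 kt falls in the Category 5 band.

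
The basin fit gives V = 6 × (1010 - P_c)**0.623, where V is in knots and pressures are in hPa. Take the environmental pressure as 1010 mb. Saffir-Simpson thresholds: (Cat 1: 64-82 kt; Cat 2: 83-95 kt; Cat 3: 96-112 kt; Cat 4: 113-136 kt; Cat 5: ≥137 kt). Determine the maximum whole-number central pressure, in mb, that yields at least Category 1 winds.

965 mb

Category 1 begins at V = 64 kt.
Required ΔP = (64/6)^(1/0.623) = 10.667^1.605 ≈ 44.68 mb.
P_c ≤ 1010 − 44.68 = 965.32, so the highest integer P_c is 965 mb.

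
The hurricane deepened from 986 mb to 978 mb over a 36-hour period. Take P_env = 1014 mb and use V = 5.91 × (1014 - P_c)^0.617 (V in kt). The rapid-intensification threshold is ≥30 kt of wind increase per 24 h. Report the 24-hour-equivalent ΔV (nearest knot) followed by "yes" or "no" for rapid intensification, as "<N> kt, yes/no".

V₁: ΔP = 28, V ≈ 5.91 × 28^0.617 ≈ 46.18 kt.
V₂: ΔP = 36, V ≈ 5.91 × 36^0.617 ≈ 53.93 kt.
ΔV over 36 h = 7.75 kt → 24 h equivalent = 7.75 × 24/36 ≈ 5.17 kt.
5 kt < 30 kt ⇒ not rapid intensification.

5 kt, no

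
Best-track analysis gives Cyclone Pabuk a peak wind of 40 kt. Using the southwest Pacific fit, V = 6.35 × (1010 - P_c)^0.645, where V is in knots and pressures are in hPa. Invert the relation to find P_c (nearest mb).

ΔP = (V / 6.35)^(1/0.645) = (40/6.35)^1.550.
40/6.35 = 6.299; 6.299^1.550 ≈ 17.35 mb.
P_c = 1010 − 17.35 = 992.65 ≈ 993 mb.

993 mb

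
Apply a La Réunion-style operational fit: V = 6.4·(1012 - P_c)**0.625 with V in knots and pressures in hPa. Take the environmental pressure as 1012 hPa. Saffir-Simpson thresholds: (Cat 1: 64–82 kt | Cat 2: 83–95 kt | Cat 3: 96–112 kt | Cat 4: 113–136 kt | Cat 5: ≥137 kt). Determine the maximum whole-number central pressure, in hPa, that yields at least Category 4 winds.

913 hPa

Category 4 begins at V = 113 kt.
Required ΔP = (113/6.4)^(1/0.625) = 17.656^1.600 ≈ 98.86 hPa.
P_c ≤ 1012 − 98.86 = 913.14, so the highest integer P_c is 913 hPa.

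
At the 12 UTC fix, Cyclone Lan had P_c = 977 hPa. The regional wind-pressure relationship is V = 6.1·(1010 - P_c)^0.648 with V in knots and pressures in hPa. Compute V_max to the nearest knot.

59 kt

ΔP = 1010 − 977 = 33 hPa.
33^0.648 ≈ 9.638.
V ≈ 6.1 × 9.638 ≈ 58.8 kt.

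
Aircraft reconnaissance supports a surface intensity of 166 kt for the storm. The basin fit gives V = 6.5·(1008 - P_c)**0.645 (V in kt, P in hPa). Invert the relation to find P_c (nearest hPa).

ΔP = (V / 6.5)^(1/0.645) = (166/6.5)^1.550.
166/6.5 = 25.538; 25.538^1.550 ≈ 151.95 hPa.
P_c = 1008 − 151.95 = 856.05 ≈ 856 hPa.

856 hPa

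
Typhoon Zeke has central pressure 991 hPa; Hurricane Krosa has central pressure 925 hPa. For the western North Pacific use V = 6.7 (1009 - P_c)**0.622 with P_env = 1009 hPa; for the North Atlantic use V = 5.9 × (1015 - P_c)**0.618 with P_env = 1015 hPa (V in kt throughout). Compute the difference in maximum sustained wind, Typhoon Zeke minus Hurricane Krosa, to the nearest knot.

-55 kt

Typhoon Zeke: ΔP = 18; V ≈ 6.7 × 18^0.622 ≈ 40.44 kt.
Hurricane Krosa: ΔP = 90; V ≈ 5.9 × 90^0.618 ≈ 95.19 kt.
Difference ≈ 40.44 − 95.19 = -54.75 → -55 kt.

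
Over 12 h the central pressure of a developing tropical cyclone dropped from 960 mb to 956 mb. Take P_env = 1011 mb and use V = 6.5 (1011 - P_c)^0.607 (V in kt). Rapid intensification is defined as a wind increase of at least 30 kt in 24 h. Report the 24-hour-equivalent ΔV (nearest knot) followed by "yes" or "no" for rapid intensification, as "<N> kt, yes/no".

V₁: ΔP = 51, V ≈ 6.5 × 51^0.607 ≈ 70.70 kt.
V₂: ΔP = 55, V ≈ 6.5 × 55^0.607 ≈ 74.01 kt.
ΔV over 12 h = 3.31 kt → 24 h equivalent = 3.31 × 24/12 ≈ 6.62 kt.
7 kt < 30 kt ⇒ not rapid intensification.

7 kt, no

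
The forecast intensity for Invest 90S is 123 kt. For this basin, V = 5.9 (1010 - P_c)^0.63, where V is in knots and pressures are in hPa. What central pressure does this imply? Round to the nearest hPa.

886 hPa

ΔP = (V / 5.9)^(1/0.63) = (123/5.9)^1.587.
123/5.9 = 20.847; 20.847^1.587 ≈ 124.09 hPa.
P_c = 1010 − 124.09 = 885.91 ≈ 886 hPa.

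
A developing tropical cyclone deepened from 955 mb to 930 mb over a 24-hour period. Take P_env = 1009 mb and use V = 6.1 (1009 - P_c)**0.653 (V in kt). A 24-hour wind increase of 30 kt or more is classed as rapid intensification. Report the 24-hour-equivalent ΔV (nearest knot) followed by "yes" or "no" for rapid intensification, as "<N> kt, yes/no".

V₁: ΔP = 54, V ≈ 6.1 × 54^0.653 ≈ 82.52 kt.
V₂: ΔP = 79, V ≈ 6.1 × 79^0.653 ≈ 105.80 kt.
ΔV over 24 h = 23.28 kt → 24 h equivalent = 23.28 × 24/24 ≈ 23.28 kt.
23 kt < 30 kt ⇒ not rapid intensification.

23 kt, no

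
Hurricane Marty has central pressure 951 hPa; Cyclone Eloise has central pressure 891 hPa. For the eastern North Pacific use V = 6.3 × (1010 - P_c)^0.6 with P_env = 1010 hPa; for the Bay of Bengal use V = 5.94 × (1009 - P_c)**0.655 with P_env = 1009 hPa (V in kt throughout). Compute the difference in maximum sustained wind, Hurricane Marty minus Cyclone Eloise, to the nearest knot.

-62 kt

Hurricane Marty: ΔP = 59; V ≈ 6.3 × 59^0.6 ≈ 72.75 kt.
Cyclone Eloise: ΔP = 118; V ≈ 5.94 × 118^0.655 ≈ 135.17 kt.
Difference ≈ 72.75 − 135.17 = -62.42 → -62 kt.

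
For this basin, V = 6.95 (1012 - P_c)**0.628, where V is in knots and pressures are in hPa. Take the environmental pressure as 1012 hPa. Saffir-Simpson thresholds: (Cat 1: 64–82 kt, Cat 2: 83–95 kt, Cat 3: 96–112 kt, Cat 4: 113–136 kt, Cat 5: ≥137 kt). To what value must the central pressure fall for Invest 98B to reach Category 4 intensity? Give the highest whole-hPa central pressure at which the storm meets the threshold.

Category 4 begins at V = 113 kt.
Required ΔP = (113/6.95)^(1/0.628) = 16.259^1.592 ≈ 84.82 hPa.
P_c ≤ 1012 − 84.82 = 927.18, so the highest integer P_c is 927 hPa.

927 hPa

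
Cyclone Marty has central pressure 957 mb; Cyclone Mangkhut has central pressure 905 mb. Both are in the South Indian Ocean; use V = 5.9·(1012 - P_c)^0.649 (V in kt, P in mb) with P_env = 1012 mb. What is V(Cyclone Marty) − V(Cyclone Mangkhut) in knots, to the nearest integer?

Cyclone Marty: ΔP = 55; V ≈ 5.9 × 55^0.649 ≈ 79.50 kt.
Cyclone Mangkhut: ΔP = 107; V ≈ 5.9 × 107^0.649 ≈ 122.44 kt.
Difference ≈ 79.50 − 122.44 = -42.94 → -43 kt.

-43 kt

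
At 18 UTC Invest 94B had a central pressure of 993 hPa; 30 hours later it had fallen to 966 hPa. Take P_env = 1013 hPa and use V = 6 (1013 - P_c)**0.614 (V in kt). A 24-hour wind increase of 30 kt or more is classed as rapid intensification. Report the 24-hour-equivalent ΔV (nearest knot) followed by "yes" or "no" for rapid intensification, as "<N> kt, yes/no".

V₁: ΔP = 20, V ≈ 6 × 20^0.614 ≈ 37.76 kt.
V₂: ΔP = 47, V ≈ 6 × 47^0.614 ≈ 63.80 kt.
ΔV over 30 h = 26.04 kt → 24 h equivalent = 26.04 × 24/30 ≈ 20.83 kt.
21 kt < 30 kt ⇒ not rapid intensification.

21 kt, no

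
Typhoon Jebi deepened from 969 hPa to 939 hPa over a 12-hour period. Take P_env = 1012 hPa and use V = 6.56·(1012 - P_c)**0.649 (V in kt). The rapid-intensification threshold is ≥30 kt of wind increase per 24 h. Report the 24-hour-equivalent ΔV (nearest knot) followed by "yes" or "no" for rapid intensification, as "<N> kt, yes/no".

V₁: ΔP = 43, V ≈ 6.56 × 43^0.649 ≈ 75.34 kt.
V₂: ΔP = 73, V ≈ 6.56 × 73^0.649 ≈ 106.22 kt.
ΔV over 12 h = 30.88 kt → 24 h equivalent = 30.88 × 24/12 ≈ 61.76 kt.
62 kt ≥ 30 kt ⇒ rapid intensification.

62 kt, yes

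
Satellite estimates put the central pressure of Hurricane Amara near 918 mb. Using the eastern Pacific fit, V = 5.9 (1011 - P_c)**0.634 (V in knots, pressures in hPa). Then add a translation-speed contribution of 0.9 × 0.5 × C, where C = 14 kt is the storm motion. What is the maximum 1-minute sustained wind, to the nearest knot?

ΔP = 1011 − 918 = 93 mb.
93^0.634 ≈ 17.702.
V ≈ 5.9 × 17.702 ≈ 104.4 kt.
Translation term: 0.9 × 0.5 × 14 = 6.3 kt.
Corrected V ≈ 110.7 kt → 111 kt.

111 kt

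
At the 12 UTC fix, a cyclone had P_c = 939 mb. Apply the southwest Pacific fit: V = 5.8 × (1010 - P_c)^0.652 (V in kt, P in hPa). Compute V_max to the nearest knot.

ΔP = 1010 − 939 = 71 mb.
71^0.652 ≈ 16.107.
V ≈ 5.8 × 16.107 ≈ 93.4 kt.

93 kt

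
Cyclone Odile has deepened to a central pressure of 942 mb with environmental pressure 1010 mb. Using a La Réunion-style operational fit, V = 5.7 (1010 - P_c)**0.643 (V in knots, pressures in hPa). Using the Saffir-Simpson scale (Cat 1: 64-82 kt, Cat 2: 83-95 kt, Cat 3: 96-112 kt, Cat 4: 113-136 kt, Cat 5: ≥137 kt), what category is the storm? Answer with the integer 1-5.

2

ΔP = 1010 − 942 = 68 mb.
V ≈ 5.7 × 68^0.643 = 5.7 × 15.08 ≈ 86 kt.
86 kt falls in the Category 2 band.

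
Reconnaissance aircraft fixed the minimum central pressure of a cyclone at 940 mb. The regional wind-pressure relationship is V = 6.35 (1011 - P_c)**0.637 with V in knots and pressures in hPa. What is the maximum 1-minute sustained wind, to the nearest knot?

96 kt

ΔP = 1011 − 940 = 71 mb.
71^0.637 ≈ 15.110.
V ≈ 6.35 × 15.110 ≈ 95.9 kt.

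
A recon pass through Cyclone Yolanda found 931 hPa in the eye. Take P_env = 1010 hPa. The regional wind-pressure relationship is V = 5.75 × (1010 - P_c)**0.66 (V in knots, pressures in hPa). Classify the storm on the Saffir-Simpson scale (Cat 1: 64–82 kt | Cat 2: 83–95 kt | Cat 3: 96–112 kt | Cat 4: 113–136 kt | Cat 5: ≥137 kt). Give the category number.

3

ΔP = 1010 − 931 = 79 hPa.
V ≈ 5.75 × 79^0.66 = 5.75 × 17.88 ≈ 103 kt.
103 kt falls in the Category 3 band.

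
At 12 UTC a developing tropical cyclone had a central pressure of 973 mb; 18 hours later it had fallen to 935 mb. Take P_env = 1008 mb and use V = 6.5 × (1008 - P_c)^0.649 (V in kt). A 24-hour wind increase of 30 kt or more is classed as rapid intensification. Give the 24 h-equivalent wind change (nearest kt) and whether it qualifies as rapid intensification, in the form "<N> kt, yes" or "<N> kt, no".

53 kt, yes

V₁: ΔP = 35, V ≈ 6.5 × 35^0.649 ≈ 65.32 kt.
V₂: ΔP = 73, V ≈ 6.5 × 73^0.649 ≈ 105.25 kt.
ΔV over 18 h = 39.93 kt → 24 h equivalent = 39.93 × 24/18 ≈ 53.24 kt.
53 kt ≥ 30 kt ⇒ rapid intensification.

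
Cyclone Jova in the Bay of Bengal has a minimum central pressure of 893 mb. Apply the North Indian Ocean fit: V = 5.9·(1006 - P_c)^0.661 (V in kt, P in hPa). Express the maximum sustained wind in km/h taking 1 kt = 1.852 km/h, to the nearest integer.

ΔP = 1006 − 893 = 113 mb.
V ≈ 5.9 × 113^0.661 = 5.9 × 22.755 ≈ 134.257 kt.
134.257 × 1.852 ≈ 248.64 km/h → 249 km/h.

249 km/h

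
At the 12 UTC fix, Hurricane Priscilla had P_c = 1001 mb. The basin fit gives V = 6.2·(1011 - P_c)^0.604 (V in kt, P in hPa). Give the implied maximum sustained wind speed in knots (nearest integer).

ΔP = 1011 − 1001 = 10 mb.
10^0.604 ≈ 4.018.
V ≈ 6.2 × 4.018 ≈ 24.9 kt.

25 kt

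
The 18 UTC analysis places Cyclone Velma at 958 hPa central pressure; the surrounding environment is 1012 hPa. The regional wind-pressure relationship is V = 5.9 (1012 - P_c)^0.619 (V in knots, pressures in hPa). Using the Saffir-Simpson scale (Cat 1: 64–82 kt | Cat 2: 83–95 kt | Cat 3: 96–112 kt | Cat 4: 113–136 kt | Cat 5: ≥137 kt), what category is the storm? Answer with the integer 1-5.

ΔP = 1012 − 958 = 54 hPa.
V ≈ 5.9 × 54^0.619 = 5.9 × 11.81 ≈ 70 kt.
70 kt falls in the Category 1 band.

1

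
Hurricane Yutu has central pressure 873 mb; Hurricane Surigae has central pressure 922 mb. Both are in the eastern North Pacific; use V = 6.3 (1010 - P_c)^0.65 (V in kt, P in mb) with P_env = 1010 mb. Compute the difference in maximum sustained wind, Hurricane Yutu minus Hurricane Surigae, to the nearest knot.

39 kt

Hurricane Yutu: ΔP = 137; V ≈ 6.3 × 137^0.65 ≈ 154.24 kt.
Hurricane Surigae: ΔP = 88; V ≈ 6.3 × 88^0.65 ≈ 115.68 kt.
Difference ≈ 154.24 − 115.68 = 38.56 → 39 kt.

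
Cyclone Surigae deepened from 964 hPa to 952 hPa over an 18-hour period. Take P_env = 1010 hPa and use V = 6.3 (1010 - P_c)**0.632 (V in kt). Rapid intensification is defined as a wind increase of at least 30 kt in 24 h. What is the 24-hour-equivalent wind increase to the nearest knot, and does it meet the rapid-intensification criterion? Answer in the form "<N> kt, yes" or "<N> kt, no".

V₁: ΔP = 46, V ≈ 6.3 × 46^0.632 ≈ 70.83 kt.
V₂: ΔP = 58, V ≈ 6.3 × 58^0.632 ≈ 82.00 kt.
ΔV over 18 h = 11.17 kt → 24 h equivalent = 11.17 × 24/18 ≈ 14.89 kt.
15 kt < 30 kt ⇒ not rapid intensification.

15 kt, no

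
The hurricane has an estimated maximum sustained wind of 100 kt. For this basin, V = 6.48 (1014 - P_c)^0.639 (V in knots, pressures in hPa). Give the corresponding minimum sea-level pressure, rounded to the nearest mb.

942 mb

ΔP = (V / 6.48)^(1/0.639) = (100/6.48)^1.565.
100/6.48 = 15.432; 15.432^1.565 ≈ 72.41 mb.
P_c = 1014 − 72.41 = 941.59 ≈ 942 mb.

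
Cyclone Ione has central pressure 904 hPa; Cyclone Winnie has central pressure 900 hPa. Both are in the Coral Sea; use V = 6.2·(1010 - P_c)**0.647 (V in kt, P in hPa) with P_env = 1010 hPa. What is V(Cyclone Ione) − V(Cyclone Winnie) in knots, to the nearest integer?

-3 kt

Cyclone Ione: ΔP = 106; V ≈ 6.2 × 106^0.647 ≈ 126.70 kt.
Cyclone Winnie: ΔP = 110; V ≈ 6.2 × 110^0.647 ≈ 129.77 kt.
Difference ≈ 126.70 − 129.77 = -3.07 → -3 kt.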